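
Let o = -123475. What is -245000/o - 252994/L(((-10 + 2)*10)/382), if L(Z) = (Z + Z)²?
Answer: -22792154964523/15804800 ≈ -1.4421e+6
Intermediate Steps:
L(Z) = 4*Z² (L(Z) = (2*Z)² = 4*Z²)
-245000/o - 252994/L(((-10 + 2)*10)/382) = -245000/(-123475) - 252994*36481/(100*(-10 + 2)²) = -245000*(-1/123475) - 252994/(4*(-8*10*(1/382))²) = 9800/4939 - 252994/(4*(-80*1/382)²) = 9800/4939 - 252994/(4*(-40/191)²) = 9800/4939 - 252994/(4*(1600/36481)) = 9800/4939 - 252994/6400/36481 = 9800/4939 - 252994*36481/6400 = 9800/4939 - 4614737057/3200 = -22792154964523/15804800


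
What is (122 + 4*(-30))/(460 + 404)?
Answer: 1/432 ≈ 0.0023148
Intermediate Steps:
(122 + 4*(-30))/(460 + 404) = (122 - 120)/864 = 2*(1/864) = 1/432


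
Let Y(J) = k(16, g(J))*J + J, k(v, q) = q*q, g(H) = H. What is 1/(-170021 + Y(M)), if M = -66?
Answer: -1/457583 ≈ -2.1854e-6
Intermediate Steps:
k(v, q) = q²
Y(J) = J + J³ (Y(J) = J²*J + J = J³ + J = J + J³)
1/(-170021 + Y(M)) = 1/(-170021 + (-66 + (-66)³)) = 1/(-170021 + (-66 - 287496)) = 1/(-170021 - 287562) = 1/(-457583) = -1/457583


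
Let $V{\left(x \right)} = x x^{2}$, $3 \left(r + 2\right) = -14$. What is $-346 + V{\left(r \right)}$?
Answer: $- \frac{17342}{27} \approx -642.3$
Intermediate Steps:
$r = - \frac{20}{3}$ ($r = -2 + \frac{1}{3} \left(-14\right) = -2 - \frac{14}{3} = - \frac{20}{3} \approx -6.6667$)
$V{\left(x \right)} = x^{3}$
$-346 + V{\left(r \right)} = -346 + \left(- \frac{20}{3}\right)^{3} = -346 - \frac{8000}{27} = - \frac{17342}{27}$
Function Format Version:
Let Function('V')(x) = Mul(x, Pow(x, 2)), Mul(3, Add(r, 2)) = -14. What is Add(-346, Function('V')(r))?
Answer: Rational(-17342, 27) ≈ -642.30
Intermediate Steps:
r = Rational(-20, 3) (r = Add(-2, Mul(Rational(1, 3), -14)) = Add(-2, Rational(-14, 3)) = Rational(-20, 3) ≈ -6.6667)
Function('V')(x) = Pow(x, 3)
Add(-346, Function('V')(r)) = Add(-346, Pow(Rational(-20, 3), 3)) = Add(-346, Rational(-8000, 27)) = Rational(-17342, 27)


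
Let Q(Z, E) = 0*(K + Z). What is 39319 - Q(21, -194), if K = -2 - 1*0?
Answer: 39319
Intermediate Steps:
K = -2 (K = -2 + 0 = -2)
Q(Z, E) = 0 (Q(Z, E) = 0*(-2 + Z) = 0)
39319 - Q(21, -194) = 39319 - 1*0 = 39319 + 0 = 39319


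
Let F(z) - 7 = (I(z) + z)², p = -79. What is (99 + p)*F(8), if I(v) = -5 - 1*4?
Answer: 160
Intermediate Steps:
I(v) = -9 (I(v) = -5 - 4 = -9)
F(z) = 7 + (-9 + z)²
(99 + p)*F(8) = (99 - 79)*(7 + (-9 + 8)²) = 20*(7 + (-1)²) = 20*(7 + 1) = 20*8 = 160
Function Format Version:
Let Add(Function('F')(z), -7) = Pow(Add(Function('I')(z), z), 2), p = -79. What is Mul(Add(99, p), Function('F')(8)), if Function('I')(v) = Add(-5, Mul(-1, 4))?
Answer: 160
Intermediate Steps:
Function('I')(v) = -9 (Function('I')(v) = Add(-5, -4) = -9)
Function('F')(z) = Add(7, Pow(Add(-9, z), 2))
Mul(Add(99, p), Function('F')(8)) = Mul(Add(99, -79), Add(7, Pow(Add(-9, 8), 2))) = Mul(20, Add(7, Pow(-1, 2))) = Mul(20, Add(7, 1)) = Mul(20, 8) = 160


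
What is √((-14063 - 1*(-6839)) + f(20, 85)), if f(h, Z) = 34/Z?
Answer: I*√180590/5 ≈ 84.992*I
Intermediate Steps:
√((-14063 - 1*(-6839)) + f(20, 85)) = √((-14063 - 1*(-6839)) + 34/85) = √((-14063 + 6839) + 34*(1/85)) = √(-7224 + ⅖) = √(-36118/5) = I*√180590/5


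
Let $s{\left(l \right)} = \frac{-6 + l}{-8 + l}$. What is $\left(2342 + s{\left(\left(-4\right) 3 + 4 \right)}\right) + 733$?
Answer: $\frac{24607}{8} \approx 3075.9$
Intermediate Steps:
$s{\left(l \right)} = \frac{-6 + l}{-8 + l}$
$\left(2342 + s{\left(\left(-4\right) 3 + 4 \right)}\right) + 733 = \left(2342 + \frac{-6 + \left(\left(-4\right) 3 + 4\right)}{-8 + \left(\left(-4\right) 3 + 4\right)}\right) + 733 = \left(2342 + \frac{-6 + \left(-12 + 4\right)}{-8 + \left(-12 + 4\right)}\right) + 733 = \left(2342 + \frac{-6 - 8}{-8 - 8}\right) + 733 = \left(2342 + \frac{1}{-16} \left(-14\right)\right) + 733 = \left(2342 - - \frac{7}{8}\right) + 733 = \left(2342 + \frac{7}{8}\right) + 733 = \frac{18743}{8} + 733 = \frac{24607}{8}$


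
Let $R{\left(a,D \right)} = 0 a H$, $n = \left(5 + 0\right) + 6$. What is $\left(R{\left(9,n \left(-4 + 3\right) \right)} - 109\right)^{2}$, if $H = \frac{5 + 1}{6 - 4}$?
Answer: $11881$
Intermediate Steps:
$n = 11$ ($n = 5 + 6 = 11$)
$H = 3$ ($H = \frac{6}{2} = 6 \cdot \frac{1}{2} = 3$)
$R{\left(a,D \right)} = 0$ ($R{\left(a,D \right)} = 0 a 3 = 0 \cdot 3 = 0$)
$\left(R{\left(9,n \left(-4 + 3\right) \right)} - 109\right)^{2} = \left(0 - 109\right)^{2} = \left(-109\right)^{2} = 11881$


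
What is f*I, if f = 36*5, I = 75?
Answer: 13500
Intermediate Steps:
f = 180
f*I = 180*75 = 13500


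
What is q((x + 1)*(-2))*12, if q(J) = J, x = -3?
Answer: 48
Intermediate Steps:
q((x + 1)*(-2))*12 = ((-3 + 1)*(-2))*12 = -2*(-2)*12 = 4*12 = 48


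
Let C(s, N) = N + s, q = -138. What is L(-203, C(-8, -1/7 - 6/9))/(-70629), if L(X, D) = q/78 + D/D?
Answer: 10/918177 ≈ 1.0891e-5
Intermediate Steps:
L(X, D) = -10/13 (L(X, D) = -138/78 + D/D = -138*1/78 + 1 = -23/13 + 1 = -10/13)
L(-203, C(-8, -1/7 - 6/9))/(-70629) = -10/13/(-70629) = -10/13*(-1/70629) = 10/918177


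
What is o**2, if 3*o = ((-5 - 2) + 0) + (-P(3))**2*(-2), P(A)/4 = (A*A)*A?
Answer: 544522225/9 ≈ 6.0502e+7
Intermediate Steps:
P(A) = 4*A**3 (P(A) = 4*((A*A)*A) = 4*(A**2*A) = 4*A**3)
o = -23335/3 (o = (((-5 - 2) + 0) + (-4*3**3)**2*(-2))/3 = ((-7 + 0) + (-4*27)**2*(-2))/3 = (-7 + (-1*108)**2*(-2))/3 = (-7 + (-108)**2*(-2))/3 = (-7 + 11664*(-2))/3 = (-7 - 23328)/3 = (1/3)*(-23335) = -23335/3 ≈ -7778.3)
o**2 = (-23335/3)**2 = 544522225/9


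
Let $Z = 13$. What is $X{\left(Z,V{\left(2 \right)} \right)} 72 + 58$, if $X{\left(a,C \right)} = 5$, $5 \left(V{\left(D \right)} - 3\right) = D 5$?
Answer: $418$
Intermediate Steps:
$V{\left(D \right)} = 3 + D$ ($V{\left(D \right)} = 3 + \frac{D 5}{5} = 3 + \frac{5 D}{5} = 3 + D$)
$X{\left(Z,V{\left(2 \right)} \right)} 72 + 58 = 5 \cdot 72 + 58 = 360 + 58 = 418$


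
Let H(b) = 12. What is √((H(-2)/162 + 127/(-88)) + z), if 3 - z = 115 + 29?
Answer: I*√22325754/396 ≈ 11.932*I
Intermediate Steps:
z = -141 (z = 3 - (115 + 29) = 3 - 1*144 = 3 - 144 = -141)
√((H(-2)/162 + 127/(-88)) + z) = √((12/162 + 127/(-88)) - 141) = √((12*(1/162) + 127*(-1/88)) - 141) = √((2/27 - 127/88) - 141) = √(-3253/2376 - 141) = √(-338269/2376) = I*√22325754/396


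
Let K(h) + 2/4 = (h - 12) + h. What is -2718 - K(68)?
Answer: -5683/2 ≈ -2841.5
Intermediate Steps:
K(h) = -25/2 + 2*h (K(h) = -½ + ((h - 12) + h) = -½ + ((-12 + h) + h) = -½ + (-12 + 2*h) = -25/2 + 2*h)
-2718 - K(68) = -2718 - (-25/2 + 2*68) = -2718 - (-25/2 + 136) = -2718 - 1*247/2 = -2718 - 247/2 = -5683/2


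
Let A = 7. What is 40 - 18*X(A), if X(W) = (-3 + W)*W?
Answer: -464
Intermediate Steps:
X(W) = W*(-3 + W)
40 - 18*X(A) = 40 - 126*(-3 + 7) = 40 - 126*4 = 40 - 18*28 = 40 - 504 = -464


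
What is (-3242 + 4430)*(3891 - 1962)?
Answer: 2291652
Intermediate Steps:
(-3242 + 4430)*(3891 - 1962) = 1188*1929 = 2291652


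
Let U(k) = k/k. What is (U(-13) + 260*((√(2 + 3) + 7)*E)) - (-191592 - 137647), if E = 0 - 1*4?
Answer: 321960 - 1040*√5 ≈ 3.1963e+5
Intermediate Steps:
E = -4 (E = 0 - 4 = -4)
U(k) = 1
(U(-13) + 260*((√(2 + 3) + 7)*E)) - (-191592 - 137647) = (1 + 260*((√(2 + 3) + 7)*(-4))) - (-191592 - 137647) = (1 + 260*((√5 + 7)*(-4))) - 1*(-329239) = (1 + 260*((7 + √5)*(-4))) + 329239 = (1 + 260*(-28 - 4*√5)) + 329239 = (1 + (-7280 - 1040*√5)) + 329239 = (-7279 - 1040*√5) + 329239 = 321960 - 1040*√5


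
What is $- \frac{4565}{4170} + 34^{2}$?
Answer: $\frac{963191}{834} \approx 1154.9$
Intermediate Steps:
$- \frac{4565}{4170} + 34^{2} = \left(-4565\right) \frac{1}{4170} + 1156 = - \frac{913}{834} + 1156 = \frac{963191}{834}$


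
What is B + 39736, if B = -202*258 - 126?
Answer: -12506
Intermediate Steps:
B = -52242 (B = -52116 - 126 = -52242)
B + 39736 = -52242 + 39736 = -12506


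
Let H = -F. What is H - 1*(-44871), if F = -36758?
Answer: 81629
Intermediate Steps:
H = 36758 (H = -1*(-36758) = 36758)
H - 1*(-44871) = 36758 - 1*(-44871) = 36758 + 44871 = 81629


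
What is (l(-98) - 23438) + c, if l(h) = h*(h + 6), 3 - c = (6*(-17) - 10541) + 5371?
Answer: -9147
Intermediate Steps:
c = 5275 (c = 3 - ((6*(-17) - 10541) + 5371) = 3 - ((-102 - 10541) + 5371) = 3 - (-10643 + 5371) = 3 - 1*(-5272) = 3 + 5272 = 5275)
l(h) = h*(6 + h)
(l(-98) - 23438) + c = (-98*(6 - 98) - 23438) + 5275 = (-98*(-92) - 23438) + 5275 = (9016 - 23438) + 5275 = -14422 + 5275 = -9147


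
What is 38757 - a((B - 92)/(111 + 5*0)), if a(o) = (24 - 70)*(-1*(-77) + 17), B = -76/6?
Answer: 43081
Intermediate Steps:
B = -38/3 (B = -76*1/6 = -38/3 ≈ -12.667)
a(o) = -4324 (a(o) = -46*(77 + 17) = -46*94 = -4324)
38757 - a((B - 92)/(111 + 5*0)) = 38757 - 1*(-4324) = 38757 + 4324 = 43081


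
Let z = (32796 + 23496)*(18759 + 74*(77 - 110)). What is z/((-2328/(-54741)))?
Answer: 4190042935827/194 ≈ 2.1598e+10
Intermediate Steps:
z = 918516564 (z = 56292*(18759 + 74*(-33)) = 56292*(18759 - 2442) = 56292*16317 = 918516564)
z/((-2328/(-54741))) = 918516564/((-2328/(-54741))) = 918516564/((-2328*(-1/54741))) = 918516564/(776/18247) = 918516564*(18247/776) = 4190042935827/194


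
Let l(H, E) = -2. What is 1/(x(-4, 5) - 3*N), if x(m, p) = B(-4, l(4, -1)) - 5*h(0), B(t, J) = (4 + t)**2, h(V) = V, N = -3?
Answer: 1/9 ≈ 0.11111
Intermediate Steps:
x(m, p) = 0 (x(m, p) = (4 - 4)**2 - 5*0 = 0**2 + 0 = 0 + 0 = 0)
1/(x(-4, 5) - 3*N) = 1/(0 - 3*(-3)) = 1/(0 + 9) = 1/9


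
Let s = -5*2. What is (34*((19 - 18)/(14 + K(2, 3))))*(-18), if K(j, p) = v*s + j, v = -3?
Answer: -306/23 ≈ -13.304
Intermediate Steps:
s = -10
K(j, p) = 30 + j (K(j, p) = -3*(-10) + j = 30 + j)
(34*((19 - 18)/(14 + K(2, 3))))*(-18) = (34*((19 - 18)/(14 + (30 + 2))))*(-18) = (34*(1/(14 + 32)))*(-18) = (34*(1/46))*(-18) = (17/23)*(-18) = -306/23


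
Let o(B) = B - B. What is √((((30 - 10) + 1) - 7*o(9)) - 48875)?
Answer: I*√48854 ≈ 221.03*I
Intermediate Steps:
o(B) = 0
√((((30 - 10) + 1) - 7*o(9)) - 48875) = √((((30 - 10) + 1) - 7*0) - 48875) = √(((20 + 1) + 0) - 48875) = √((21 + 0) - 48875) = √(21 - 48875) = √(-48854) = I*√48854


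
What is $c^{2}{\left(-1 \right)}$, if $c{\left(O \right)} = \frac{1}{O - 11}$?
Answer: $\frac{1}{144} \approx 0.0069444$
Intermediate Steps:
$c{\left(O \right)} = \frac{1}{-11 + O}$
$c^{2}{\left(-1 \right)} = \left(\frac{1}{-11 - 1}\right)^{2} = \left(\frac{1}{-12}\right)^{2} = \left(- \frac{1}{12}\right)^{2} = \frac{1}{144}$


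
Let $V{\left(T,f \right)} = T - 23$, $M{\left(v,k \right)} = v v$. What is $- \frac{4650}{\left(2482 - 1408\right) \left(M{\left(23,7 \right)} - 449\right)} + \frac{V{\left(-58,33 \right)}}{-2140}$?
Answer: $- \frac{24929}{1532240} \approx -0.01627$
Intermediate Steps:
$M{\left(v,k \right)} = v^{2}$
$V{\left(T,f \right)} = -23 + T$ ($V{\left(T,f \right)} = T - 23 = -23 + T$)
$- \frac{4650}{\left(2482 - 1408\right) \left(M{\left(23,7 \right)} - 449\right)} + \frac{V{\left(-58,33 \right)}}{-2140} = - \frac{4650}{\left(2482 - 1408\right) \left(23^{2} - 449\right)} + \frac{-23 - 58}{-2140} = - \frac{4650}{1074 \left(529 - 449\right)} - - \frac{81}{2140} = - \frac{4650}{1074 \cdot 80} + \frac{81}{2140} = - \frac{4650}{85920} + \frac{81}{2140} = \left(-4650\right) \frac{1}{85920} + \frac{81}{2140} = - \frac{155}{2864} + \frac{81}{2140} = - \frac{24929}{1532240}$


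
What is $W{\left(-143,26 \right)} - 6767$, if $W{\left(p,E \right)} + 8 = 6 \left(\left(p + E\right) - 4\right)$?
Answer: $-7501$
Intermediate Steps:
$W{\left(p,E \right)} = -32 + 6 E + 6 p$ ($W{\left(p,E \right)} = -8 + 6 \left(\left(p + E\right) - 4\right) = -8 + 6 \left(\left(E + p\right) - 4\right) = -8 + 6 \left(-4 + E + p\right) = -8 + \left(-24 + 6 E + 6 p\right) = -32 + 6 E + 6 p$)
$W{\left(-143,26 \right)} - 6767 = \left(-32 + 6 \cdot 26 + 6 \left(-143\right)\right) - 6767 = \left(-32 + 156 - 858\right) - 6767 = -734 - 6767 = -7501$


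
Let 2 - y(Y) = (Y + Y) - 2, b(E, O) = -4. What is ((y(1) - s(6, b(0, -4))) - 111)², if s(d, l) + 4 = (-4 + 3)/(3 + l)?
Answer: 11236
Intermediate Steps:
y(Y) = 4 - 2*Y (y(Y) = 2 - ((Y + Y) - 2) = 2 - (2*Y - 2) = 2 - (-2 + 2*Y) = 2 + (2 - 2*Y) = 4 - 2*Y)
s(d, l) = -4 - 1/(3 + l) (s(d, l) = -4 + (-4 + 3)/(3 + l) = -4 - 1/(3 + l))
((y(1) - s(6, b(0, -4))) - 111)² = (((4 - 2*1) - (-13 - 4*(-4))/(3 - 4)) - 111)² = (((4 - 2) - (-13 + 16)/(-1)) - 111)² = ((2 - (-1)*3) - 111)² = ((2 - 1*(-3)) - 111)² = ((2 + 3) - 111)² = (5 - 111)² = (-106)² = 11236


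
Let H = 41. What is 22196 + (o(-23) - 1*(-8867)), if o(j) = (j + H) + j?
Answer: 31058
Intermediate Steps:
o(j) = 41 + 2*j (o(j) = (j + 41) + j = (41 + j) + j = 41 + 2*j)
22196 + (o(-23) - 1*(-8867)) = 22196 + ((41 + 2*(-23)) - 1*(-8867)) = 22196 + ((41 - 46) + 8867) = 22196 + (-5 + 8867) = 22196 + 8862 = 31058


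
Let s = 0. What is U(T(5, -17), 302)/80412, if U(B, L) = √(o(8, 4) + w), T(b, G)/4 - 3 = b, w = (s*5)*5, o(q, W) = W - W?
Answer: 0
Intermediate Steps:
o(q, W) = 0
w = 0 (w = (0*5)*5 = 0*5 = 0)
T(b, G) = 12 + 4*b
U(B, L) = 0 (U(B, L) = √(0 + 0) = √0 = 0)
U(T(5, -17), 302)/80412 = 0/80412 = 0*(1/80412) = 0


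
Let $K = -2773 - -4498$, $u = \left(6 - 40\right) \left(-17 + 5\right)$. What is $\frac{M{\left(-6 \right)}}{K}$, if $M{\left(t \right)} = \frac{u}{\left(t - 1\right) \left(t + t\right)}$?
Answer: $\frac{34}{12075} \approx 0.0028157$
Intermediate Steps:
$u = 408$ ($u = \left(-34\right) \left(-12\right) = 408$)
$M{\left(t \right)} = \frac{204}{t \left(-1 + t\right)}$ ($M{\left(t \right)} = \frac{408}{\left(t - 1\right) \left(t + t\right)} = \frac{408}{\left(-1 + t\right) 2 t} = \frac{408}{2 t \left(-1 + t\right)} = 408 \frac{1}{2 t \left(-1 + t\right)} = \frac{204}{t \left(-1 + t\right)}$)
$K = 1725$ ($K = -2773 + 4498 = 1725$)
$\frac{M{\left(-6 \right)}}{K} = \frac{204 \frac{1}{-6} \frac{1}{-1 - 6}}{1725} = 204 \left(- \frac{1}{6}\right) \frac{1}{-7} \cdot \frac{1}{1725} = 204 \left(- \frac{1}{6}\right) \left(- \frac{1}{7}\right) \frac{1}{1725} = \frac{34}{7} \cdot \frac{1}{1725} = \frac{34}{12075}$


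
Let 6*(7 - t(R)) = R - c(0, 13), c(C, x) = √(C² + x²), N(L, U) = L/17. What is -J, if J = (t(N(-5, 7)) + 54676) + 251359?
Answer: -15608255/51 ≈ -3.0604e+5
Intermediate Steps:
N(L, U) = L/17 (N(L, U) = L*(1/17) = L/17)
t(R) = 55/6 - R/6 (t(R) = 7 - (R - √(0² + 13²))/6 = 7 - (R - √(0 + 169))/6 = 7 - (R - √169)/6 = 7 - (R - 1*13)/6 = 7 - (R - 13)/6 = 7 - (-13 + R)/6 = 7 + (13/6 - R/6) = 55/6 - R/6)
J = 15608255/51 (J = ((55/6 - (-5)/102) + 54676) + 251359 = ((55/6 - ⅙*(-5/17)) + 54676) + 251359 = ((55/6 + 5/102) + 54676) + 251359 = (470/51 + 54676) + 251359 = 2788946/51 + 251359 = 15608255/51 ≈ 3.0604e+5)
-J = -1*15608255/51 = -15608255/51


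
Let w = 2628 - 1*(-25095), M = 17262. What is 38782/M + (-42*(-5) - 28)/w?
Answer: 179715845/79759071 ≈ 2.2532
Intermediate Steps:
w = 27723 (w = 2628 + 25095 = 27723)
38782/M + (-42*(-5) - 28)/w = 38782/17262 + (-42*(-5) - 28)/27723 = 38782*(1/17262) + (210 - 28)*(1/27723) = 19391/8631 + 182*(1/27723) = 19391/8631 + 182/27723 = 179715845/79759071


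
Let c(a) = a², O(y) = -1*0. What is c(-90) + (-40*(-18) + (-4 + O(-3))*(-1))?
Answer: 8824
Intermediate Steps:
O(y) = 0
c(-90) + (-40*(-18) + (-4 + O(-3))*(-1)) = (-90)² + (-40*(-18) + (-4 + 0)*(-1)) = 8100 + (720 - 4*(-1)) = 8100 + (720 + 4) = 8100 + 724 = 8824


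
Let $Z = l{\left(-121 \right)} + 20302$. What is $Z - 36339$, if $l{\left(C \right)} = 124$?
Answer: $-15913$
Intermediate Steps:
$Z = 20426$ ($Z = 124 + 20302 = 20426$)
$Z - 36339 = 20426 - 36339 = -15913$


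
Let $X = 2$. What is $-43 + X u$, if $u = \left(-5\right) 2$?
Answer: $-63$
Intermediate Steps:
$u = -10$
$-43 + X u = -43 + 2 \left(-10\right) = -43 - 20 = -63$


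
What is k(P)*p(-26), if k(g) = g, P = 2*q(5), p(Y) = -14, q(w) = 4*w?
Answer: -560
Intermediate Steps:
P = 40 (P = 2*(4*5) = 2*20 = 40)
k(P)*p(-26) = 40*(-14) = -560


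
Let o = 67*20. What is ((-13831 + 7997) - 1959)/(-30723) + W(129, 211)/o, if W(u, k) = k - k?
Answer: 7793/30723 ≈ 0.25365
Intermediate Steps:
o = 1340
W(u, k) = 0
((-13831 + 7997) - 1959)/(-30723) + W(129, 211)/o = ((-13831 + 7997) - 1959)/(-30723) + 0/1340 = (-5834 - 1959)*(-1/30723) + 0*(1/1340) = -7793*(-1/30723) + 0 = 7793/30723 + 0 = 7793/30723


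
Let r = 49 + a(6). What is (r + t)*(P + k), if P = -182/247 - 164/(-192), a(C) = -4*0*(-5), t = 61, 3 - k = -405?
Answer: 20471165/456 ≈ 44893.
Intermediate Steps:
k = 408 (k = 3 - 1*(-405) = 3 + 405 = 408)
a(C) = 0 (a(C) = 0*(-5) = 0)
P = 107/912 (P = -182*1/247 - 164*(-1/192) = -14/19 + 41/48 = 107/912 ≈ 0.11732)
r = 49 (r = 49 + 0 = 49)
(r + t)*(P + k) = (49 + 61)*(107/912 + 408) = 110*(372203/912) = 20471165/456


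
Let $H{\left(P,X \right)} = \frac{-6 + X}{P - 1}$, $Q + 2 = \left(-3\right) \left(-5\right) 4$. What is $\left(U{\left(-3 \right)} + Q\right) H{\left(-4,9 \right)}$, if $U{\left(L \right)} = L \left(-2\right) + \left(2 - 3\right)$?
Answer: $- \frac{189}{5} \approx -37.8$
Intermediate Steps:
$Q = 58$ ($Q = -2 + \left(-3\right) \left(-5\right) 4 = -2 + 15 \cdot 4 = -2 + 60 = 58$)
$H{\left(P,X \right)} = \frac{-6 + X}{-1 + P}$
$U{\left(L \right)} = -1 - 2 L$ ($U{\left(L \right)} = - 2 L + \left(2 - 3\right) = - 2 L - 1 = -1 - 2 L$)
$\left(U{\left(-3 \right)} + Q\right) H{\left(-4,9 \right)} = \left(\left(-1 - -6\right) + 58\right) \frac{-6 + 9}{-1 - 4} = \left(\left(-1 + 6\right) + 58\right) \frac{1}{-5} \cdot 3 = \left(5 + 58\right) \left(\left(- \frac{1}{5}\right) 3\right) = 63 \left(- \frac{3}{5}\right) = - \frac{189}{5}$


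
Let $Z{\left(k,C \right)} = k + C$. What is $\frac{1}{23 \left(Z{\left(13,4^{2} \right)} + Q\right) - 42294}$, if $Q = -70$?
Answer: $- \frac{1}{43237} \approx -2.3128 \cdot 10^{-5}$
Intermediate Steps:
$Z{\left(k,C \right)} = C + k$
$\frac{1}{23 \left(Z{\left(13,4^{2} \right)} + Q\right) - 42294} = \frac{1}{23 \left(\left(4^{2} + 13\right) - 70\right) - 42294} = \frac{1}{23 \left(\left(16 + 13\right) - 70\right) - 42294} = \frac{1}{23 \left(29 - 70\right) - 42294} = \frac{1}{23 \left(-41\right) - 42294} = \frac{1}{-943 - 42294} = \frac{1}{-43237} = - \frac{1}{43237}$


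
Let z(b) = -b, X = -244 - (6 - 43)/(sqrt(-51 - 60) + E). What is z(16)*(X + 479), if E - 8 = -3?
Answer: 16*(-235*sqrt(111) + 1212*I)/(sqrt(111) - 5*I) ≈ -3781.8 + 45.861*I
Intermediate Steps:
E = 5 (E = 8 - 3 = 5)
X = -244 + 37/(5 + I*sqrt(111)) (X = -244 - (6 - 43)/(sqrt(-51 - 60) + 5) = -244 - (-37)/(sqrt(-111) + 5) = -244 - (-37)/(I*sqrt(111) + 5) = -244 - (-37)/(5 + I*sqrt(111)) = -244 + 37/(5 + I*sqrt(111)) ≈ -242.64 - 2.8663*I)
z(16)*(X + 479) = (-1*16)*((-244*sqrt(111) + 1183*I)/(sqrt(111) - 5*I) + 479) = -16*(479 + (-244*sqrt(111) + 1183*I)/(sqrt(111) - 5*I)) = -7664 - 16*(-244*sqrt(111) + 1183*I)/(sqrt(111) - 5*I)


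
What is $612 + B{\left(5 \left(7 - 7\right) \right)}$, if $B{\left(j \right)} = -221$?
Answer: $391$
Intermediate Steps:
$612 + B{\left(5 \left(7 - 7\right) \right)} = 612 - 221 = 391$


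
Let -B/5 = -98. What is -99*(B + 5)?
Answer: -49005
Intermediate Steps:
B = 490 (B = -5*(-98) = 490)
-99*(B + 5) = -99*(490 + 5) = -99*495 = -49005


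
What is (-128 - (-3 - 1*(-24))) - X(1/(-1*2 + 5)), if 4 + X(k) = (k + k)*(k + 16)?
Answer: -1403/9 ≈ -155.89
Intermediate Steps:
X(k) = -4 + 2*k*(16 + k) (X(k) = -4 + (k + k)*(k + 16) = -4 + (2*k)*(16 + k) = -4 + 2*k*(16 + k))
(-128 - (-3 - 1*(-24))) - X(1/(-1*2 + 5)) = (-128 - (-3 - 1*(-24))) - (-4 + 2*(1/(-1*2 + 5))**2 + 32/(-1*2 + 5)) = (-128 - (-3 + 24)) - (-4 + 2*(1/(-2 + 5))**2 + 32/(-2 + 5)) = (-128 - 1*21) - (-4 + 2*(1/3)**2 + 32/3) = (-128 - 21) - (-4 + 2*(1/3)**2 + 32*(1/3)) = -149 - (-4 + 2*(1/9) + 32/3) = -149 - (-4 + 2/9 + 32/3) = -149 - 1*62/9 = -149 - 62/9 = -1403/9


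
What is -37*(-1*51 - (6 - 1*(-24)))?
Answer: 2997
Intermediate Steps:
-37*(-1*51 - (6 - 1*(-24))) = -37*(-51 - (6 + 24)) = -37*(-51 - 1*30) = -37*(-51 - 30) = -37*(-81) = 2997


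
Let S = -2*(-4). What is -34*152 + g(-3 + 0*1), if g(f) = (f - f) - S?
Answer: -5176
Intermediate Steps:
S = 8
g(f) = -8 (g(f) = (f - f) - 1*8 = 0 - 8 = -8)
-34*152 + g(-3 + 0*1) = -34*152 - 8 = -5168 - 8 = -5176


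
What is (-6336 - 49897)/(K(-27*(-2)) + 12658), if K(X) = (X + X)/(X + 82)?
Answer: -1911922/430399 ≈ -4.4422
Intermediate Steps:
K(X) = 2*X/(82 + X) (K(X) = (2*X)/(82 + X) = 2*X/(82 + X))
(-6336 - 49897)/(K(-27*(-2)) + 12658) = (-6336 - 49897)/(2*(-27*(-2))/(82 - 27*(-2)) + 12658) = -56233/(2*54/(82 + 54) + 12658) = -56233/(2*54/136 + 12658) = -56233/(2*54*(1/136) + 12658) = -56233/(27/34 + 12658) = -56233/430399/34 = -56233*34/430399 = -1911922/430399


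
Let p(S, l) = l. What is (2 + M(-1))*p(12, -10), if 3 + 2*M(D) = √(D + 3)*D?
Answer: -5 + 5*√2 ≈ 2.0711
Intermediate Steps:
M(D) = -3/2 + D*√(3 + D)/2 (M(D) = -3/2 + (√(D + 3)*D)/2 = -3/2 + (√(3 + D)*D)/2 = -3/2 + (D*√(3 + D))/2 = -3/2 + D*√(3 + D)/2)
(2 + M(-1))*p(12, -10) = (2 + (-3/2 + (½)*(-1)*√(3 - 1)))*(-10) = (2 + (-3/2 + (½)*(-1)*√2))*(-10) = (2 + (-3/2 - √2/2))*(-10) = (½ - √2/2)*(-10) = -5 + 5*√2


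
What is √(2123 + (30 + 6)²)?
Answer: √3419 ≈ 58.472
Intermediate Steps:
√(2123 + (30 + 6)²) = √(2123 + 36²) = √(2123 + 1296) = √3419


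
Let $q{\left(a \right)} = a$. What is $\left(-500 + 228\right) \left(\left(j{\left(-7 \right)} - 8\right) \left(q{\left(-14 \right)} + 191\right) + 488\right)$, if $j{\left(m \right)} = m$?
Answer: $589424$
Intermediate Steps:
$\left(-500 + 228\right) \left(\left(j{\left(-7 \right)} - 8\right) \left(q{\left(-14 \right)} + 191\right) + 488\right) = \left(-500 + 228\right) \left(\left(-7 - 8\right) \left(-14 + 191\right) + 488\right) = - 272 \left(\left(-15\right) 177 + 488\right) = - 272 \left(-2655 + 488\right) = \left(-272\right) \left(-2167\right) = 589424$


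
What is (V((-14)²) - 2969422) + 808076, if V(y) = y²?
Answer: -2122930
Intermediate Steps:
(V((-14)²) - 2969422) + 808076 = (((-14)²)² - 2969422) + 808076 = (196² - 2969422) + 808076 = (38416 - 2969422) + 808076 = -2931006 + 808076 = -2122930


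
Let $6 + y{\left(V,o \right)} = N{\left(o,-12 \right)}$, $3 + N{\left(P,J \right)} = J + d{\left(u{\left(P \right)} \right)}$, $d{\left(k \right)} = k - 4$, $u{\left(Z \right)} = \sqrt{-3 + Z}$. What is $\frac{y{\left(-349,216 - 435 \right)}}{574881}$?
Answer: $- \frac{25}{574881} + \frac{i \sqrt{222}}{574881} \approx -4.3487 \cdot 10^{-5} + 2.5918 \cdot 10^{-5} i$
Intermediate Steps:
$d{\left(k \right)} = -4 + k$
$N{\left(P,J \right)} = -7 + J + \sqrt{-3 + P}$ ($N{\left(P,J \right)} = -3 + \left(J + \left(-4 + \sqrt{-3 + P}\right)\right) = -3 + \left(-4 + J + \sqrt{-3 + P}\right) = -7 + J + \sqrt{-3 + P}$)
$y{\left(V,o \right)} = -25 + \sqrt{-3 + o}$ ($y{\left(V,o \right)} = -6 - \left(19 - \sqrt{-3 + o}\right) = -6 + \left(-19 + \sqrt{-3 + o}\right) = -25 + \sqrt{-3 + o}$)
$\frac{y{\left(-349,216 - 435 \right)}}{574881} = \frac{-25 + \sqrt{-3 + \left(216 - 435\right)}}{574881} = \left(-25 + \sqrt{-3 - 219}\right) \frac{1}{574881} = \left(-25 + \sqrt{-222}\right) \frac{1}{574881} = \left(-25 + i \sqrt{222}\right) \frac{1}{574881} = - \frac{25}{574881} + \frac{i \sqrt{222}}{574881}$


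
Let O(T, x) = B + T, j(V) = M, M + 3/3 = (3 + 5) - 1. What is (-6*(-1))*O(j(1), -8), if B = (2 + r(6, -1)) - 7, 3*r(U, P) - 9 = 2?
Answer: 28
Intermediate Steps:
r(U, P) = 11/3 (r(U, P) = 3 + (⅓)*2 = 3 + ⅔ = 11/3)
M = 6 (M = -1 + ((3 + 5) - 1) = -1 + (8 - 1) = -1 + 7 = 6)
B = -4/3 (B = (2 + 11/3) - 7 = 17/3 - 7 = -4/3 ≈ -1.3333)
j(V) = 6
O(T, x) = -4/3 + T
(-6*(-1))*O(j(1), -8) = (-6*(-1))*(-4/3 + 6) = 6*(14/3) = 28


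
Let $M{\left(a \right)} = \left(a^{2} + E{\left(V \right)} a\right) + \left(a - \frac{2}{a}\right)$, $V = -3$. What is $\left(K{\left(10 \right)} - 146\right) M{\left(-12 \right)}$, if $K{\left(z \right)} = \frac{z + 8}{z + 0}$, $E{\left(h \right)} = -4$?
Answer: $- \frac{779401}{30} \approx -25980.0$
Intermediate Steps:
$K{\left(z \right)} = \frac{8 + z}{z}$
$M{\left(a \right)} = a^{2} - 3 a - \frac{2}{a}$ ($M{\left(a \right)} = \left(a^{2} - 4 a\right) + \left(a - \frac{2}{a}\right) = a^{2} - 3 a - \frac{2}{a}$)
$\left(K{\left(10 \right)} - 146\right) M{\left(-12 \right)} = \left(\frac{8 + 10}{10} - 146\right) \frac{-2 + \left(-12\right)^{2} \left(-3 - 12\right)}{-12} = \left(\frac{1}{10} \cdot 18 - 146\right) \left(- \frac{-2 + 144 \left(-15\right)}{12}\right) = \left(\frac{9}{5} - 146\right) \left(- \frac{-2 - 2160}{12}\right) = - \frac{721 \left(\left(- \frac{1}{12}\right) \left(-2162\right)\right)}{5} = \left(- \frac{721}{5}\right) \frac{1081}{6} = - \frac{779401}{30}$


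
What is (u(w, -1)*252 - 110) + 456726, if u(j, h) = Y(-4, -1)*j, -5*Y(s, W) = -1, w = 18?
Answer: 2287616/5 ≈ 4.5752e+5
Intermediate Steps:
Y(s, W) = ⅕ (Y(s, W) = -⅕*(-1) = ⅕)
u(j, h) = j/5
(u(w, -1)*252 - 110) + 456726 = (((⅕)*18)*252 - 110) + 456726 = ((18/5)*252 - 110) + 456726 = (4536/5 - 110) + 456726 = 3986/5 + 456726 = 2287616/5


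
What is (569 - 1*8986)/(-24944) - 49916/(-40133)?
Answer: 1582904165/1001077552 ≈ 1.5812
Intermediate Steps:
(569 - 1*8986)/(-24944) - 49916/(-40133) = (569 - 8986)*(-1/24944) - 49916*(-1/40133) = -8417*(-1/24944) + 49916/40133 = 8417/24944 + 49916/40133 = 1582904165/1001077552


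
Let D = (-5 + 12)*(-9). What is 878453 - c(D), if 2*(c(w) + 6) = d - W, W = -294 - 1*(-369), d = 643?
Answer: 878175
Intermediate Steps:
D = -63 (D = 7*(-9) = -63)
W = 75 (W = -294 + 369 = 75)
c(w) = 278 (c(w) = -6 + (643 - 1*75)/2 = -6 + (643 - 75)/2 = -6 + (½)*568 = -6 + 284 = 278)
878453 - c(D) = 878453 - 1*278 = 878453 - 278 = 878175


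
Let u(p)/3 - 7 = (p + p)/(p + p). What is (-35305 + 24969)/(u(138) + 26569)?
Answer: -10336/26593 ≈ -0.38867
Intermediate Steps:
u(p) = 24 (u(p) = 21 + 3*((p + p)/(p + p)) = 21 + 3*((2*p)/((2*p))) = 21 + 3*((2*p)*(1/(2*p))) = 21 + 3*1 = 21 + 3 = 24)
(-35305 + 24969)/(u(138) + 26569) = (-35305 + 24969)/(24 + 26569) = -10336/26593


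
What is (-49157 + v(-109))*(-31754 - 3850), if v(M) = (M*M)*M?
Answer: 47858398344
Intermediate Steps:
v(M) = M³ (v(M) = M²*M = M³)
(-49157 + v(-109))*(-31754 - 3850) = (-49157 + (-109)³)*(-31754 - 3850) = (-49157 - 1295029)*(-35604) = -1344186*(-35604) = 47858398344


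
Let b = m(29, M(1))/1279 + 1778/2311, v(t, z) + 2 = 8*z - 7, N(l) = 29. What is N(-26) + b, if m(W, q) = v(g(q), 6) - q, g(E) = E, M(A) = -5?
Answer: 88093047/2955769 ≈ 29.804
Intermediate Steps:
v(t, z) = -9 + 8*z (v(t, z) = -2 + (8*z - 7) = -2 + (-7 + 8*z) = -9 + 8*z)
m(W, q) = 39 - q (m(W, q) = (-9 + 8*6) - q = (-9 + 48) - q = 39 - q)
b = 2375746/2955769 (b = (39 - 1*(-5))/1279 + 1778/2311 = (39 + 5)*(1/1279) + 1778*(1/2311) = 44*(1/1279) + 1778/2311 = 44/1279 + 1778/2311 = 2375746/2955769 ≈ 0.80377)
N(-26) + b = 29 + 2375746/2955769 = 88093047/2955769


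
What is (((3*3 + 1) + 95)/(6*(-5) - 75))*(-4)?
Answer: 4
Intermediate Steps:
(((3*3 + 1) + 95)/(6*(-5) - 75))*(-4) = (((9 + 1) + 95)/(-30 - 75))*(-4) = ((10 + 95)/(-105))*(-4) = (105*(-1/105))*(-4) = -1*(-4) = 4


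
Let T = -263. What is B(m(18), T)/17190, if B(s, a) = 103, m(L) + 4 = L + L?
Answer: 103/17190 ≈ 0.0059919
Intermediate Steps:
m(L) = -4 + 2*L (m(L) = -4 + (L + L) = -4 + 2*L)
B(m(18), T)/17190 = 103/17190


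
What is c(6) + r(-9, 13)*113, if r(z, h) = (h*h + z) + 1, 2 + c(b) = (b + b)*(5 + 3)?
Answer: 18287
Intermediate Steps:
c(b) = -2 + 16*b (c(b) = -2 + (b + b)*(5 + 3) = -2 + (2*b)*8 = -2 + 16*b)
r(z, h) = 1 + z + h² (r(z, h) = (h² + z) + 1 = (z + h²) + 1 = 1 + z + h²)
c(6) + r(-9, 13)*113 = (-2 + 16*6) + (1 - 9 + 13²)*113 = (-2 + 96) + (1 - 9 + 169)*113 = 94 + 161*113 = 94 + 18193 = 18287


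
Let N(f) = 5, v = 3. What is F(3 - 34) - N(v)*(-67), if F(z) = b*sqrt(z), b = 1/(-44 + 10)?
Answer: 335 - I*sqrt(31)/34 ≈ 335.0 - 0.16376*I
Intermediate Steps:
b = -1/34 (b = 1/(-34) = -1/34 ≈ -0.029412)
F(z) = -sqrt(z)/34
F(3 - 34) - N(v)*(-67) = -sqrt(3 - 34)/34 - 5*(-67) = -I*sqrt(31)/34 - 1*(-335) = -I*sqrt(31)/34 + 335 = 335 - I*sqrt(31)/34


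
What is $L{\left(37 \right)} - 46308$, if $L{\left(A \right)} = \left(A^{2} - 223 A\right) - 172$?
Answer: $-53362$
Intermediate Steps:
$L{\left(A \right)} = -172 + A^{2} - 223 A$
$L{\left(37 \right)} - 46308 = \left(-172 + 37^{2} - 8251\right) - 46308 = \left(-172 + 1369 - 8251\right) - 46308 = -7054 - 46308 = -53362$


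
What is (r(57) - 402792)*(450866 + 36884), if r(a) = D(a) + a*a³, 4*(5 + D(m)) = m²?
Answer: 9905242851875/2 ≈ 4.9526e+12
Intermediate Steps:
D(m) = -5 + m²/4
r(a) = -5 + a⁴ + a²/4 (r(a) = (-5 + a²/4) + a*a³ = (-5 + a²/4) + a⁴ = -5 + a⁴ + a²/4)
(r(57) - 402792)*(450866 + 36884) = ((-5 + 57⁴ + (¼)*57²) - 402792)*(450866 + 36884) = ((-5 + 10556001 + (¼)*3249) - 402792)*487750 = ((-5 + 10556001 + 3249/4) - 402792)*487750 = (42227233/4 - 402792)*487750 = (40616065/4)*487750 = 9905242851875/2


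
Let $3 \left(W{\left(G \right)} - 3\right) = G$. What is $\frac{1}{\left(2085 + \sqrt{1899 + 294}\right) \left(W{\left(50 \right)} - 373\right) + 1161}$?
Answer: $- \frac{129801}{95425382939} + \frac{1060 \sqrt{2193}}{1622231509963} \approx -1.3296 \cdot 10^{-6}$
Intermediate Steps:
$W{\left(G \right)} = 3 + \frac{G}{3}$
$\frac{1}{\left(2085 + \sqrt{1899 + 294}\right) \left(W{\left(50 \right)} - 373\right) + 1161} = \frac{1}{\left(2085 + \sqrt{1899 + 294}\right) \left(\left(3 + \frac{1}{3} \cdot 50\right) - 373\right) + 1161} = \frac{1}{\left(2085 + \sqrt{2193}\right) \left(\left(3 + \frac{50}{3}\right) - 373\right) + 1161} = \frac{1}{\left(2085 + \sqrt{2193}\right) \left(\frac{59}{3} - 373\right) + 1161} = \frac{1}{\left(2085 + \sqrt{2193}\right) \left(- \frac{1060}{3}\right) + 1161} = \frac{1}{\left(-736700 - \frac{1060 \sqrt{2193}}{3}\right) + 1161} = \frac{1}{-735539 - \frac{1060 \sqrt{2193}}{3}}$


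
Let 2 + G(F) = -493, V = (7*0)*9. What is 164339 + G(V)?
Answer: 163844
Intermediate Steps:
V = 0 (V = 0*9 = 0)
G(F) = -495 (G(F) = -2 - 493 = -495)
164339 + G(V) = 164339 - 495 = 163844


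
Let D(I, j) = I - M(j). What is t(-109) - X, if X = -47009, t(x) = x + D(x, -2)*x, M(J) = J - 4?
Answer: 58127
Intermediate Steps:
M(J) = -4 + J
D(I, j) = 4 + I - j (D(I, j) = I - (-4 + j) = I + (4 - j) = 4 + I - j)
t(x) = x + x*(6 + x) (t(x) = x + (4 + x - 1*(-2))*x = x + (4 + x + 2)*x = x + (6 + x)*x = x + x*(6 + x))
t(-109) - X = -109*(7 - 109) - 1*(-47009) = -109*(-102) + 47009 = 11118 + 47009 = 58127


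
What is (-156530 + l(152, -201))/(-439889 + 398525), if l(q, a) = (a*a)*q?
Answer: -2992211/20682 ≈ -144.68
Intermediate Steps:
l(q, a) = q*a**2 (l(q, a) = a**2*q = q*a**2)
(-156530 + l(152, -201))/(-439889 + 398525) = (-156530 + 152*(-201)**2)/(-439889 + 398525) = (-156530 + 152*40401)/(-41364) = (-156530 + 6140952)*(-1/41364) = 5984422*(-1/41364) = -2992211/20682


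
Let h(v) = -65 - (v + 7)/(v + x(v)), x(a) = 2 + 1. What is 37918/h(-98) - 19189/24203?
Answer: -43652263452/75827999 ≈ -575.67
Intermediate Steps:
x(a) = 3
h(v) = -65 - (7 + v)/(3 + v) (h(v) = -65 - (v + 7)/(v + 3) = -65 - (7 + v)/(3 + v))
37918/h(-98) - 19189/24203 = 37918/((2*(-101 - 33*(-98))/(3 - 98))) - 19189/24203 = 37918/((2*(-101 + 3234)/(-95))) - 19189*1/24203 = 37918/((2*(-1/95)*3133)) - 19189/24203 = 37918/(-6266/95) - 19189/24203 = 37918*(-95/6266) - 19189/24203 = -1801105/3133 - 19189/24203 = -43652263452/75827999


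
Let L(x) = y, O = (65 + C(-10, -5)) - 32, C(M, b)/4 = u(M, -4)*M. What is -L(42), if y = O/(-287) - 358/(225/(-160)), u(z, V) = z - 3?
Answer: -466141/1845 ≈ -252.65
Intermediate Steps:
u(z, V) = -3 + z
C(M, b) = 4*M*(-3 + M) (C(M, b) = 4*((-3 + M)*M) = 4*(M*(-3 + M)) = 4*M*(-3 + M))
O = 553 (O = (65 + 4*(-10)*(-3 - 10)) - 32 = (65 + 4*(-10)*(-13)) - 32 = (65 + 520) - 32 = 585 - 32 = 553)
y = 466141/1845 (y = 553/(-287) - 358/(225/(-160)) = 553*(-1/287) - 358/(225*(-1/160)) = -79/41 - 358/(-45/32) = -79/41 - 358*(-32/45) = -79/41 + 11456/45 = 466141/1845 ≈ 252.65)
L(x) = 466141/1845
-L(42) = -1*466141/1845 = -466141/1845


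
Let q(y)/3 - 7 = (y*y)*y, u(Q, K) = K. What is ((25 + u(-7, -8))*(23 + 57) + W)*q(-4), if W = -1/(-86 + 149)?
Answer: -1627901/7 ≈ -2.3256e+5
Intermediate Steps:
W = -1/63 ≈ -0.015873
q(y) = 21 + 3*y³ (q(y) = 21 + 3*((y*y)*y) = 21 + 3*(y²*y) = 21 + 3*y³)
((25 + u(-7, -8))*(23 + 57) + W)*q(-4) = ((25 - 8)*(23 + 57) - 1/63)*(21 + 3*(-4)³) = (17*80 - 1/63)*(21 + 3*(-64)) = (1360 - 1/63)*(21 - 192) = (85679/63)*(-171) = -1627901/7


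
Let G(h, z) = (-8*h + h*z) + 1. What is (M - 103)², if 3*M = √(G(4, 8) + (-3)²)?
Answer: (309 - √10)²/9 ≈ 10393.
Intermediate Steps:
G(h, z) = 1 - 8*h + h*z
M = √10/3 (M = √((1 - 8*4 + 4*8) + (-3)²)/3 = √((1 - 32 + 32) + 9)/3 = √(1 + 9)/3 = √10/3 ≈ 1.0541)
(M - 103)² = (√10/3 - 103)² = (-103 + √10/3)²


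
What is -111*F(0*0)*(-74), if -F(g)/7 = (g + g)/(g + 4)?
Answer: 0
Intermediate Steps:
F(g) = -14*g/(4 + g) (F(g) = -7*(g + g)/(g + 4) = -7*2*g/(4 + g) = -14*g/(4 + g))
-111*F(0*0)*(-74) = -(-1554)*0*0/(4 + 0*0)*(-74) = -(-1554)*0/(4 + 0)*(-74) = -(-1554)*0/4*(-74) = -111*0*(-74) = 0*(-74) = 0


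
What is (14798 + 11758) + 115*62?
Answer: 33686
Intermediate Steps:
(14798 + 11758) + 115*62 = 26556 + 7130 = 33686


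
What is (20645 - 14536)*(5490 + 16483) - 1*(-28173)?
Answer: 134261230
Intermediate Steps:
(20645 - 14536)*(5490 + 16483) - 1*(-28173) = 6109*21973 + 28173 = 134233057 + 28173 = 134261230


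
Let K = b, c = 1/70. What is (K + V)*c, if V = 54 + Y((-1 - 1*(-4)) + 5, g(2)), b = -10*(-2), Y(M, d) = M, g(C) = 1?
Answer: 41/35 ≈ 1.1714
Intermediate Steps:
c = 1/70 ≈ 0.014286
b = 20
V = 62 (V = 54 + ((-1 - 1*(-4)) + 5) = 54 + ((-1 + 4) + 5) = 54 + (3 + 5) = 54 + 8 = 62)
K = 20
(K + V)*c = (20 + 62)*(1/70) = 82*(1/70) = 41/35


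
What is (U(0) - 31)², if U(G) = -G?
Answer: 961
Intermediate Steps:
(U(0) - 31)² = (-1*0 - 31)² = (0 - 31)² = (-31)² = 961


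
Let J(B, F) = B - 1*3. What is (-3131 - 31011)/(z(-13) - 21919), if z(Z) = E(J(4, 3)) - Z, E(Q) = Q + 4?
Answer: 34142/21901 ≈ 1.5589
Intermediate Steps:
J(B, F) = -3 + B (J(B, F) = B - 3 = -3 + B)
E(Q) = 4 + Q
z(Z) = 5 - Z (z(Z) = (4 + (-3 + 4)) - Z = (4 + 1) - Z = 5 - Z)
(-3131 - 31011)/(z(-13) - 21919) = (-3131 - 31011)/((5 - 1*(-13)) - 21919) = -34142/((5 + 13) - 21919) = -34142/(18 - 21919) = -34142/(-21901) = -34142*(-1/21901) = 34142/21901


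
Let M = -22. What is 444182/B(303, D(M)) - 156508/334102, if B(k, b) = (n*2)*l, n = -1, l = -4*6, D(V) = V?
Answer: 37098645545/4009224 ≈ 9253.3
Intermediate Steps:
l = -24
B(k, b) = 48 (B(k, b) = -1*2*(-24) = -2*(-24) = 48)
444182/B(303, D(M)) - 156508/334102 = 444182/48 - 156508/334102 = 444182*(1/48) - 156508*1/334102 = 222091/24 - 78254/167051 = 37098645545/4009224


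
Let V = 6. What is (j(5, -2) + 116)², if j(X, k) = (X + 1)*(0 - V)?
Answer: 6400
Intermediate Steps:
j(X, k) = -6 - 6*X (j(X, k) = (X + 1)*(0 - 1*6) = (1 + X)*(0 - 6) = (1 + X)*(-6) = -6 - 6*X)
(j(5, -2) + 116)² = ((-6 - 6*5) + 116)² = ((-6 - 30) + 116)² = (-36 + 116)² = 80² = 6400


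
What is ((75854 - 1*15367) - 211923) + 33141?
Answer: -118295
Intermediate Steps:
((75854 - 1*15367) - 211923) + 33141 = ((75854 - 15367) - 211923) + 33141 = (60487 - 211923) + 33141 = -151436 + 33141 = -118295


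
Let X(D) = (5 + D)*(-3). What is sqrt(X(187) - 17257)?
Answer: I*sqrt(17833) ≈ 133.54*I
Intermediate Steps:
X(D) = -15 - 3*D
sqrt(X(187) - 17257) = sqrt((-15 - 3*187) - 17257) = sqrt((-15 - 561) - 17257) = sqrt(-576 - 17257) = sqrt(-17833) = I*sqrt(17833)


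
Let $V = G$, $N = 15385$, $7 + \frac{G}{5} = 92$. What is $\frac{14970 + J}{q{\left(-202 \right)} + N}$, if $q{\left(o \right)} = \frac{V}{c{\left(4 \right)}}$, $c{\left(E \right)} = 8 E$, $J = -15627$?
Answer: $- \frac{21024}{492745} \approx -0.042667$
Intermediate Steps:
$G = 425$ ($G = -35 + 5 \cdot 92 = -35 + 460 = 425$)
$V = 425$
$q{\left(o \right)} = \frac{425}{32}$ ($q{\left(o \right)} = \frac{425}{8 \cdot 4} = \frac{425}{32}$)
$\frac{14970 + J}{q{\left(-202 \right)} + N} = \frac{14970 - 15627}{\frac{425}{32} + 15385} = - \frac{657}{\frac{492745}{32}} = \left(-657\right) \frac{32}{492745} = - \frac{21024}{492745}$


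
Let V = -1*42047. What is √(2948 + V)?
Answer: I*√39099 ≈ 197.73*I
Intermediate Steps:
V = -42047
√(2948 + V) = √(2948 - 42047) = √(-39099) = I*√39099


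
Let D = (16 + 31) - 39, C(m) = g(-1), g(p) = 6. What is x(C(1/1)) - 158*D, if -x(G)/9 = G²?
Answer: -1588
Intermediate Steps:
C(m) = 6
D = 8 (D = 47 - 39 = 8)
x(G) = -9*G²
x(C(1/1)) - 158*D = -9*6² - 158*8 = -9*36 - 1264 = -324 - 1264 = -1588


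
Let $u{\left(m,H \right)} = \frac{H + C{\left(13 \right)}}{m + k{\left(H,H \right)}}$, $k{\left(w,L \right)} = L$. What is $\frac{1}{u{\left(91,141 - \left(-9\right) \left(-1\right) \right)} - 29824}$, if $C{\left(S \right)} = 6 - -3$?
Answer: $- \frac{223}{6650611} \approx -3.3531 \cdot 10^{-5}$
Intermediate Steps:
$C{\left(S \right)} = 9$ ($C{\left(S \right)} = 6 + 3 = 9$)
$u{\left(m,H \right)} = \frac{9 + H}{H + m}$ ($u{\left(m,H \right)} = \frac{H + 9}{m + H} = \frac{9 + H}{H + m}$)
$\frac{1}{u{\left(91,141 - \left(-9\right) \left(-1\right) \right)} - 29824} = \frac{1}{\frac{9 + \left(141 - \left(-9\right) \left(-1\right)\right)}{\left(141 - \left(-9\right) \left(-1\right)\right) + 91} - 29824} = \frac{1}{\frac{9 + \left(141 - 9\right)}{\left(141 - 9\right) + 91} - 29824} = \frac{1}{\frac{9 + 132}{132 + 91} - 29824} = \frac{1}{\frac{1}{223} \cdot 141 - 29824} = \frac{1}{\frac{141}{223} - 29824} = \frac{1}{- \frac{6650611}{223}} = - \frac{223}{6650611}$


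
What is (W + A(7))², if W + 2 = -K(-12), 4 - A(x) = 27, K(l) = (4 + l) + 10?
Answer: 729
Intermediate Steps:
K(l) = 14 + l
A(x) = -23 (A(x) = 4 - 1*27 = 4 - 27 = -23)
W = -4 (W = -2 - (14 - 12) = -2 - 1*2 = -2 - 2 = -4)
(W + A(7))² = (-4 - 23)² = (-27)² = 729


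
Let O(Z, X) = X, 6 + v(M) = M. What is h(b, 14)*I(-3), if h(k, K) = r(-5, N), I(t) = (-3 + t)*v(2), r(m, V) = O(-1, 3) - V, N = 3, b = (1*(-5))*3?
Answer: 0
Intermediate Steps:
b = -15 (b = -5*3 = -15)
v(M) = -6 + M
r(m, V) = 3 - V
I(t) = 12 - 4*t (I(t) = (-3 + t)*(-6 + 2) = (-3 + t)*(-4) = 12 - 4*t)
h(k, K) = 0 (h(k, K) = 3 - 1*3 = 3 - 3 = 0)
h(b, 14)*I(-3) = 0*(12 - 4*(-3)) = 0*(12 + 12) = 0*24 = 0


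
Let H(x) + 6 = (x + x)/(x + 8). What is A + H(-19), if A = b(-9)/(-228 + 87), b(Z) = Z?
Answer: -1283/517 ≈ -2.4816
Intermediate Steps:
H(x) = -6 + 2*x/(8 + x) (H(x) = -6 + (x + x)/(x + 8) = -6 + (2*x)/(8 + x) = -6 + 2*x/(8 + x))
A = 3/47 (A = -9/(-228 + 87) = -9/(-141) = -9*(-1/141) = 3/47 ≈ 0.063830)
A + H(-19) = 3/47 + 4*(-12 - 1*(-19))/(8 - 19) = 3/47 + 4*(-12 + 19)/(-11) = 3/47 + 4*(-1/11)*7 = 3/47 - 28/11 = -1283/517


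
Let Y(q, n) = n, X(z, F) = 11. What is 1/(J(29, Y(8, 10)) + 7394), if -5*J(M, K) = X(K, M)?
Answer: 5/36959 ≈ 0.00013529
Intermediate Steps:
J(M, K) = -11/5 (J(M, K) = -1/5*11 = -11/5)
1/(J(29, Y(8, 10)) + 7394) = 1/(-11/5 + 7394) = 1/(36959/5) = 5/36959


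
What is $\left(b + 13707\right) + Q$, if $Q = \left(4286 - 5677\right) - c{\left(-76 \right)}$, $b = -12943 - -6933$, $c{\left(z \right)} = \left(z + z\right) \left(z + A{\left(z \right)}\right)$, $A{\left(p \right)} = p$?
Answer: $-16798$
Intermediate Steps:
$c{\left(z \right)} = 4 z^{2}$ ($c{\left(z \right)} = \left(z + z\right) \left(z + z\right) = 2 z 2 z = 4 z^{2}$)
$b = -6010$ ($b = -12943 + 6933 = -6010$)
$Q = -24495$ ($Q = \left(4286 - 5677\right) - 4 \left(-76\right)^{2} = -1391 - 4 \cdot 5776 = -1391 - 23104 = -24495$)
$\left(b + 13707\right) + Q = \left(-6010 + 13707\right) - 24495 = 7697 - 24495 = -16798$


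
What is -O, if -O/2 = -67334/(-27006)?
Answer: 67334/13503 ≈ 4.9866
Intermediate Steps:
O = -67334/13503 (O = -(-134668)/(-27006) = -(-134668)*(-1)/27006 = -2*33667/13503 = -67334/13503 ≈ -4.9866)
-O = -1*(-67334/13503) = 67334/13503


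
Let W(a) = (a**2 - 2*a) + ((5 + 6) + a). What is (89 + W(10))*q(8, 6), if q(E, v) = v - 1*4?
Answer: 380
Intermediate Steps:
W(a) = 11 + a**2 - a (W(a) = (a**2 - 2*a) + (11 + a) = 11 + a**2 - a)
q(E, v) = -4 + v (q(E, v) = v - 4 = -4 + v)
(89 + W(10))*q(8, 6) = (89 + (11 + 10**2 - 1*10))*(-4 + 6) = (89 + (11 + 100 - 10))*2 = (89 + 101)*2 = 190*2 = 380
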